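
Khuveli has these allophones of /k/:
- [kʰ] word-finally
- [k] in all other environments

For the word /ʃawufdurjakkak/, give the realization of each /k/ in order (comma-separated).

[k], [k], [kʰ]

Occurrence 1 (position 11): no conditioning environment matches → elsewhere allophone [k].
Occurrence 2 (position 12): no conditioning environment matches → elsewhere allophone [k].
Occurrence 3 (position 14): word-finally → [kʰ].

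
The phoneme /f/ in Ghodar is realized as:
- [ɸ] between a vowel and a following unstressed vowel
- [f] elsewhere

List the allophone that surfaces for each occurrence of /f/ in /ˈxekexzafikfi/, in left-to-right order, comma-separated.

[ɸ], [f]

Occurrence 1 (position 8): between a vowel and a following unstressed vowel → [ɸ].
Occurrence 2 (position 11): no conditioning environment matches → elsewhere allophone [f].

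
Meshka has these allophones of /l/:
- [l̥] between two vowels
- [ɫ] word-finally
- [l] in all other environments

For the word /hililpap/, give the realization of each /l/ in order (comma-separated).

[l̥], [l]

Occurrence 1 (position 3): between two vowels → [l̥].
Occurrence 2 (position 5): no conditioning environment matches → elsewhere allophone [l].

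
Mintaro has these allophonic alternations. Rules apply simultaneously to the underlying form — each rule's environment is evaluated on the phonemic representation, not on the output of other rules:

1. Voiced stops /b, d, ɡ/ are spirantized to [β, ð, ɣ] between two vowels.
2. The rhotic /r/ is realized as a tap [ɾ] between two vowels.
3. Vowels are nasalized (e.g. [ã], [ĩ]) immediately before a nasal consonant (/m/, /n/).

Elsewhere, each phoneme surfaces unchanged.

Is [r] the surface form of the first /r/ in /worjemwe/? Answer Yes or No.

/r/ (between /o/ and /j/) fails the environment for rule 2, so it stays [r].
The actual realization is [r], which matches [r].

Yes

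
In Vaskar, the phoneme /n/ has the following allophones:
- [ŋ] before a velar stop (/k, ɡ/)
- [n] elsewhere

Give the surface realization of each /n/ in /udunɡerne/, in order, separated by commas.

Occurrence 1 (position 4): before a velar stop → [ŋ].
Occurrence 2 (position 8): no conditioning environment matches → elsewhere allophone [n].

[ŋ], [n]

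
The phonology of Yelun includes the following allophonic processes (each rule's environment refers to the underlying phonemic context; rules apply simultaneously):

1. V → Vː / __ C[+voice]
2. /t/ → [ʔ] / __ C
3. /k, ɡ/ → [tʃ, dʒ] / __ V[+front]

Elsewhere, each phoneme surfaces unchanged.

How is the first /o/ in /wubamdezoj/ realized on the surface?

/o/ (between /z/ and /j/) occurs before a voiced consonant → [oː] by rule 1.

[oː]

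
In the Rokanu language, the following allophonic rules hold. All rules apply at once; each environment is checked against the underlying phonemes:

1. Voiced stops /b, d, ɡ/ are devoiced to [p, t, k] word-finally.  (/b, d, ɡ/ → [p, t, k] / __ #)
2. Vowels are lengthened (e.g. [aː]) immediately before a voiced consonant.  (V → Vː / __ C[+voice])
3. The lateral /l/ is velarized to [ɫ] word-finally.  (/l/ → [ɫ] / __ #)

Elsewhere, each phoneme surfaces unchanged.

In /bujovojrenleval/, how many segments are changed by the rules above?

7

Segments that undergo a rule: /u/ → [uː] (rule 2); /o/ → [oː] (rule 2); /o/ → [oː] (rule 2); /e/ → [eː] (rule 2); /e/ → [eː] (rule 2); /a/ → [aː] (rule 2); /l/ → [ɫ] (rule 3).
All other segments surface unchanged.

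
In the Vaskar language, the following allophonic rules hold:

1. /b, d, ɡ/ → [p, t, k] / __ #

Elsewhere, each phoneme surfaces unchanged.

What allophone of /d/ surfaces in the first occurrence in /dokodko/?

[d]

/d/ — word-initial; rule 1 does not apply here → [d].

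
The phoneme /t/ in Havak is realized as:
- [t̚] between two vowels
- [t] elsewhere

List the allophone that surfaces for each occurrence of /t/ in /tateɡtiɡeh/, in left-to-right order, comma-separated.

[t], [t̚], [t]

Occurrence 1 (position 1): no conditioning environment matches → elsewhere allophone [t].
Occurrence 2 (position 3): between two vowels → [t̚].
Occurrence 3 (position 6): no conditioning environment matches → elsewhere allophone [t].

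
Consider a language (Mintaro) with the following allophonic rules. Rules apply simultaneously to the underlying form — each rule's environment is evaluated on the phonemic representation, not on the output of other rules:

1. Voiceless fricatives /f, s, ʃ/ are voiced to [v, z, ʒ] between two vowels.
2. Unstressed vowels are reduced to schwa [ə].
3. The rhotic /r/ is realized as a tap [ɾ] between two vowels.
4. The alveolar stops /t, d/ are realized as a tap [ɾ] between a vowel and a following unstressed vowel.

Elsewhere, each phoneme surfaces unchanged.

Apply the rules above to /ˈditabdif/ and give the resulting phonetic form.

[ˈdiɾəbdəf]

/d/ (word-initial) is in the target of rule 4 but the environment (between a vowel and a following unstressed vowel) is not met → [d].
/i/ — between /d/ and /t/; rule 2 does not apply here → [i].
/t/ (between /i/ and /a/): between a vowel and a following unstressed vowel, so rule 4 applies → [ɾ].
Rule 2 applies to /a/ (between /t/ and /b/: in an unstressed syllable) → [ə].
/b/ — not in any rule's target class → [b].
/d/ (between /b/ and /i/) is in the target of rule 4 but the environment (between a vowel and a following unstressed vowel) is not met → [d].
/i/ meets the environment for rule 2 (in an unstressed syllable) → [ə].
/f/ (word-final) fails the environment for rule 1, so it stays [f].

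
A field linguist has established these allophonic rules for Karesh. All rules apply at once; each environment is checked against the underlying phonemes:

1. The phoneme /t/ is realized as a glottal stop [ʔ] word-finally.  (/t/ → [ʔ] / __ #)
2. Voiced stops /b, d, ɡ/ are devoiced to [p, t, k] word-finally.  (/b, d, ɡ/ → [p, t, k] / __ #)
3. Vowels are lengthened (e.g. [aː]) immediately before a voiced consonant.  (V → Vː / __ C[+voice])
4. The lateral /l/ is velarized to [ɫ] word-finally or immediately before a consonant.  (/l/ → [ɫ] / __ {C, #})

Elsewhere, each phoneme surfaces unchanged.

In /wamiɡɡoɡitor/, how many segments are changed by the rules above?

Segments that undergo a rule: /a/ → [aː] (rule 3); /i/ → [iː] (rule 3); /o/ → [oː] (rule 3); /o/ → [oː] (rule 3).
All other segments surface unchanged.

4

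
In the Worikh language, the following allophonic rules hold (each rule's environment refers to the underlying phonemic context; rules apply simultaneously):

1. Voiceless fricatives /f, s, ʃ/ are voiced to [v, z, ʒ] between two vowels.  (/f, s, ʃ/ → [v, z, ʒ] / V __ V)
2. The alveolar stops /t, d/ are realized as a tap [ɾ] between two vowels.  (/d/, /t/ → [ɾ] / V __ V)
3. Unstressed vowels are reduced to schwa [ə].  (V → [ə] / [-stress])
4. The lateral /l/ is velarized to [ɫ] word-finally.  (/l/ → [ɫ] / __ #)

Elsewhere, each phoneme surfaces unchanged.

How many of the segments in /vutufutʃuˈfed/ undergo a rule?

Segments that undergo a rule: /u/ → [ə] (rule 3); /t/ → [ɾ] (rule 2); /u/ → [ə] (rule 3); /f/ → [v] (rule 1); /u/ → [ə] (rule 3); /u/ → [ə] (rule 3); /f/ → [v] (rule 1).
All other segments surface unchanged.

7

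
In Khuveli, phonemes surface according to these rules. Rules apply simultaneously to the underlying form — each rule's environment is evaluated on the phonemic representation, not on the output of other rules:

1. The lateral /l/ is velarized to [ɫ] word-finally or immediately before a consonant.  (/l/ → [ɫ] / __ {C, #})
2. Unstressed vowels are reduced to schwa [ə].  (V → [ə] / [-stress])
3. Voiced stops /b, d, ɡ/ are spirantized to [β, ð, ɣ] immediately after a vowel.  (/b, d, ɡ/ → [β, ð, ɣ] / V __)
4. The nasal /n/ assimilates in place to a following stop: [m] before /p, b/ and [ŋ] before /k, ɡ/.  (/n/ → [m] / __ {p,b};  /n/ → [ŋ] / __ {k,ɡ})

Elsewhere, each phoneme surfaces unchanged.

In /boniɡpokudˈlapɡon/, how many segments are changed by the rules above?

Segments that undergo a rule: /o/ → [ə] (rule 2); /i/ → [ə] (rule 2); /ɡ/ → [ɣ] (rule 3); /o/ → [ə] (rule 2); /u/ → [ə] (rule 2); /d/ → [ð] (rule 3); /o/ → [ə] (rule 2).
All other segments surface unchanged.

7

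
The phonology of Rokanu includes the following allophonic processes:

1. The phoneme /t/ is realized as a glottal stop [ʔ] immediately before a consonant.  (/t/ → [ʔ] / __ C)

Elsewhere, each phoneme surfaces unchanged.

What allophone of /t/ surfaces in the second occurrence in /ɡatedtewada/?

/t/ (between /d/ and /e/) fails the environment for rule 1, so it stays [t].

[t]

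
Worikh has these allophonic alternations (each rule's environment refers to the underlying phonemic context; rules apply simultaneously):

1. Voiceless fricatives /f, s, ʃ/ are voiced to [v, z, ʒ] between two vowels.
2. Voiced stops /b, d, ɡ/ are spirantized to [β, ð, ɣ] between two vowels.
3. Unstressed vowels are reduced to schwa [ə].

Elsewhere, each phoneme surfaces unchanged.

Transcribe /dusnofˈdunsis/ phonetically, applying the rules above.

[dəsnəfˈdunsəs]

/d/ (word-initial): rule 2 targets it, but not between two vowels → unchanged [d].
/u/ — between /d/ and /s/, in an unstressed syllable — surfaces as [ə] (rule 3).
/s/ (between /u/ and /n/): rule 1 targets it, but not between two vowels → unchanged [s].
/n/ (between /s/ and /o/) is unaffected → [n].
/o/ (between /n/ and /f/): in an unstressed syllable, so rule 3 applies → [ə].
/f/ (between /o/ and /d/) fails the environment for rule 1, so it stays [f].
/d/ (between /f/ and /u/): rule 2 targets it, but not between two vowels → unchanged [d].
/u/ — between /d/ and /n/; rule 3 does not apply here → [u].
/n/ — not in any rule's target class → [n].
/s/ (between /n/ and /i/) fails the environment for rule 1, so it stays [s].
/i/ meets the environment for rule 3 (in an unstressed syllable) → [ə].
/s/ (word-final) is in the target of rule 1 but the environment (between two vowels) is not met → [s].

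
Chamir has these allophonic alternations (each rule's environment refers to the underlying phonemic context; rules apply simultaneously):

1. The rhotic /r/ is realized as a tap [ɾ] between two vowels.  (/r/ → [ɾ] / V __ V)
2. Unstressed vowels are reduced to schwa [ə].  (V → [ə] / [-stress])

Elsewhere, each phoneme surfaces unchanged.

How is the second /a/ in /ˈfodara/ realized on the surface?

/a/ (word-final) occurs in an unstressed syllable → [ə] by rule 2.

[ə]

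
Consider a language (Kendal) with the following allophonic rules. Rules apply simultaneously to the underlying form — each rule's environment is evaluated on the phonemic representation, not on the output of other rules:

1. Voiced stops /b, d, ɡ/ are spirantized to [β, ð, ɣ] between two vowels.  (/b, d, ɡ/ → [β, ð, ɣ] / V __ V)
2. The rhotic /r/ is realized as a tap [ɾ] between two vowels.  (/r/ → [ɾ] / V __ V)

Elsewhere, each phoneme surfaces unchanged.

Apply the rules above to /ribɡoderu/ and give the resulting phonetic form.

/r/ — word-initial; rule 2 does not apply here → [r].
/i/ stays [i].
/b/ (between /i/ and /ɡ/): rule 1 targets it, but not between two vowels → unchanged [b].
/ɡ/ — between /b/ and /o/; rule 1 does not apply here → [ɡ].
/o/ (between /ɡ/ and /d/) is unaffected → [o].
Rule 1 applies to /d/ (between /o/ and /e/: between two vowels) → [ð].
/e/ (between /d/ and /r/) is unaffected → [e].
Rule 2 applies to /r/ (between /e/ and /u/: between two vowels) → [ɾ].
/u/ (word-final) is unaffected → [u].

[ribɡoðeɾu]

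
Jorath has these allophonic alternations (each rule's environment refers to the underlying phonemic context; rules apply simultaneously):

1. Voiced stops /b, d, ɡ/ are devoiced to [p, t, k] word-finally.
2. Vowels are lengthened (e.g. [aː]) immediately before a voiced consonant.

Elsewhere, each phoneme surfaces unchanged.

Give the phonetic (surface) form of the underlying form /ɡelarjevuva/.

/ɡ/ — word-initial; rule 1 does not apply here → [ɡ].
/e/ (between /ɡ/ and /l/) occurs before a voiced consonant → [eː] by rule 2.
/l/ (between /e/ and /a/) is unaffected → [l].
/a/ meets the environment for rule 2 (before a voiced consonant) → [aː].
/r/ (between /a/ and /j/): no rule targets it → [r].
/j/ (between /r/ and /e/) is unaffected → [j].
/e/ meets the environment for rule 2 (before a voiced consonant) → [eː].
/v/ — not in any rule's target class → [v].
/u/ meets the environment for rule 2 (before a voiced consonant) → [uː].
/v/ stays [v].
/a/ — word-final; rule 2 does not apply here → [a].

[ɡeːlaːrjeːvuːva]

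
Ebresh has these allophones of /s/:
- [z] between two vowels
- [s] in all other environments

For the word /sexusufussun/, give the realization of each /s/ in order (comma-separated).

[s], [z], [s], [s]

Occurrence 1 (position 1): no conditioning environment matches → elsewhere allophone [s].
Occurrence 2 (position 5): between two vowels → [z].
Occurrence 3 (position 9): no conditioning environment matches → elsewhere allophone [s].
Occurrence 4 (position 10): no conditioning environment matches → elsewhere allophone [s].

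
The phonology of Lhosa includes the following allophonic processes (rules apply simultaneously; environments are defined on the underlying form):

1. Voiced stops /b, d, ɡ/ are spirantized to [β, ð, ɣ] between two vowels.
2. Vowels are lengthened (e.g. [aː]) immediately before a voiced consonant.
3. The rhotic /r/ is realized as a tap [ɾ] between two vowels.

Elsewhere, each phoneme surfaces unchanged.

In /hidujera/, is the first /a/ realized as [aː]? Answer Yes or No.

/a/ (word-final): rule 2 targets it, but not before a voiced consonant → unchanged [a].
The actual realization is [a], not [aː].

No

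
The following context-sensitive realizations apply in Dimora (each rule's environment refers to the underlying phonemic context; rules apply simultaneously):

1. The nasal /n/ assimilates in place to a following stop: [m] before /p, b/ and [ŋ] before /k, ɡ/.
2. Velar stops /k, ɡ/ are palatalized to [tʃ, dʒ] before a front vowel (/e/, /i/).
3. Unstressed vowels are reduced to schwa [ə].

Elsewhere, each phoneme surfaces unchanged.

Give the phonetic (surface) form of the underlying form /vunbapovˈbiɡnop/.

/v/ (word-initial) is unaffected → [v].
Rule 3 applies to /u/ (between /v/ and /n/: in an unstressed syllable) → [ə].
/n/ meets the environment for rule 1 (before a labial or velar stop) → [m].
/b/ — not in any rule's target class → [b].
/a/ meets the environment for rule 3 (in an unstressed syllable) → [ə].
/p/ — not in any rule's target class → [p].
/o/ (between /p/ and /v/) occurs in an unstressed syllable → [ə] by rule 3.
/v/ (between /o/ and /b/) is unaffected → [v].
/b/ (between /v/ and /i/) is unaffected → [b].
/i/ (between /b/ and /ɡ/) is in the target of rule 3 but the environment (in an unstressed syllable) is not met → [i].
/ɡ/ (between /i/ and /n/): rule 2 targets it, but not before a front vowel → unchanged [ɡ].
/n/ (between /ɡ/ and /o/) fails the environment for rule 1, so it stays [n].
/o/ (between /n/ and /p/): in an unstressed syllable, so rule 3 applies → [ə].
/p/ stays [p].

[vəmbəpəvˈbiɡnəp]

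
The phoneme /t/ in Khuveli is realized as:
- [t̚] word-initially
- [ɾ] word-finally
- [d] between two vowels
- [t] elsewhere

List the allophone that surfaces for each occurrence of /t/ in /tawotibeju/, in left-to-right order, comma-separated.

[t̚], [d]

Occurrence 1 (position 1): word-initially → [t̚].
Occurrence 2 (position 5): between two vowels → [d].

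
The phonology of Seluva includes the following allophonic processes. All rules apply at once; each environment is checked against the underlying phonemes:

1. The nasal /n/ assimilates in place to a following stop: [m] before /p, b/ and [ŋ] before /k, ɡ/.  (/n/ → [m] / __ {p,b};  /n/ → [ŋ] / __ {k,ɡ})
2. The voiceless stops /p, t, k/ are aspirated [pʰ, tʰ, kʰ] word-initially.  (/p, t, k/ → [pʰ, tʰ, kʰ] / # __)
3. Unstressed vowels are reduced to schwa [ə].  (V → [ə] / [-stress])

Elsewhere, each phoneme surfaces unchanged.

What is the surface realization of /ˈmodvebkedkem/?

/m/ (word-initial): no rule targets it → [m].
/o/ (between /m/ and /d/) is in the target of rule 3 but the environment (in an unstressed syllable) is not met → [o].
/d/ (between /o/ and /v/): no rule targets it → [d].
/v/ (between /d/ and /e/): no rule targets it → [v].
/e/ (between /v/ and /b/): in an unstressed syllable, so rule 3 applies → [ə].
/b/ stays [b].
/k/ (between /b/ and /e/) is in the target of rule 2 but the environment (word-initially) is not met → [k].
/e/ (between /k/ and /d/): in an unstressed syllable, so rule 3 applies → [ə].
/d/ (between /e/ and /k/): no rule targets it → [d].
/k/ (between /d/ and /e/): rule 2 targets it, but not word-initially → unchanged [k].
/e/ — between /k/ and /m/, in an unstressed syllable — surfaces as [ə] (rule 3).
/m/ (word-final) is unaffected → [m].

[ˈmodvəbkədkəm]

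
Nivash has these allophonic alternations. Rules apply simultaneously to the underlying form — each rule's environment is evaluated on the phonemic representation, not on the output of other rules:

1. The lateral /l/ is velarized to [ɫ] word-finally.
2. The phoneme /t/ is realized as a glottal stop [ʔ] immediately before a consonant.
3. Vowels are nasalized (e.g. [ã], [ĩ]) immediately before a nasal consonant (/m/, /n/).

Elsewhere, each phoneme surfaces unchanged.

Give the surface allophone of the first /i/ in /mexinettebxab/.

/i/ (between /x/ and /n/) occurs before a nasal consonant → [ĩ] by rule 3.

[ĩ]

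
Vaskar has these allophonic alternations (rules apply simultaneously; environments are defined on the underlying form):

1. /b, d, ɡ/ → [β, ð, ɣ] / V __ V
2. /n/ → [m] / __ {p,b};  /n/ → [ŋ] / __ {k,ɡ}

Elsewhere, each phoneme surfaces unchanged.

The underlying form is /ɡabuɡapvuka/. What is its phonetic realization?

/ɡ/ (word-initial): rule 1 targets it, but not between two vowels → unchanged [ɡ].
/a/ (between /ɡ/ and /b/) is unaffected → [a].
/b/ meets the environment for rule 1 (between two vowels) → [β].
/u/ (between /b/ and /ɡ/): no rule targets it → [u].
/ɡ/ (between /u/ and /a/): between two vowels, so rule 1 applies → [ɣ].
/a/ — not in any rule's target class → [a].
/p/ (between /a/ and /v/) is unaffected → [p].
/v/ — not in any rule's target class → [v].
/u/ stays [u].
/k/ stays [k].
/a/ — not in any rule's target class → [a].

[ɡaβuɣapvuka]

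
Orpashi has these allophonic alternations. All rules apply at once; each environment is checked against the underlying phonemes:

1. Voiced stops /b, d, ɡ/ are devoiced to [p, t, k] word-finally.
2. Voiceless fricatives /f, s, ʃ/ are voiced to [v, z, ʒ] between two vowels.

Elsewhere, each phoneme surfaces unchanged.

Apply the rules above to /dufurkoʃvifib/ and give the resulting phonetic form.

[duvurkoʃvivip]

/d/ (word-initial) is in the target of rule 1 but the environment (word-finally) is not met → [d].
/u/ (between /d/ and /f/): no rule targets it → [u].
/f/ (between /u/ and /u/) occurs between two vowels → [v] by rule 2.
/u/ (between /f/ and /r/) is unaffected → [u].
/r/ stays [r].
/k/ (between /r/ and /o/) is unaffected → [k].
/o/ (between /k/ and /ʃ/): no rule targets it → [o].
/ʃ/ (between /o/ and /v/): rule 2 targets it, but not between two vowels → unchanged [ʃ].
/v/ (between /ʃ/ and /i/) is unaffected → [v].
/i/ (between /v/ and /f/): no rule targets it → [i].
/f/ (between /i/ and /i/) occurs between two vowels → [v] by rule 2.
/i/ stays [i].
/b/ (word-final): word-finally, so rule 1 applies → [p].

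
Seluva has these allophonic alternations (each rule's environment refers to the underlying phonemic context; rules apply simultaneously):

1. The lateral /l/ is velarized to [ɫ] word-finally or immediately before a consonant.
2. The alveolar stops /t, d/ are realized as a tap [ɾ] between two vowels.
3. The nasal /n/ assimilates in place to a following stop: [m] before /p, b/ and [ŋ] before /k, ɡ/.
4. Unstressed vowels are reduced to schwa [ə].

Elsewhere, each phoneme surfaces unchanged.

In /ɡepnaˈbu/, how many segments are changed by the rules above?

Segments that undergo a rule: /e/ → [ə] (rule 4); /a/ → [ə] (rule 4).
All other segments surface unchanged.

2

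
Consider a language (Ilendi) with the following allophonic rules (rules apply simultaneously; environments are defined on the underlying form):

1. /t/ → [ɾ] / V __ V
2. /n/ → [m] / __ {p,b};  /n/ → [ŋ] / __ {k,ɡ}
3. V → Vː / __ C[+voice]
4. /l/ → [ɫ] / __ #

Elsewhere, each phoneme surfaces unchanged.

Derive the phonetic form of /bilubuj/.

/b/ — not in any rule's target class → [b].
/i/ meets the environment for rule 3 (before a voiced consonant) → [iː].
/l/ (between /i/ and /u/) is in the target of rule 4 but the environment (word-finally) is not met → [l].
/u/ meets the environment for rule 3 (before a voiced consonant) → [uː].
/b/ (between /u/ and /u/) is unaffected → [b].
Rule 3 applies to /u/ (between /b/ and /j/: before a voiced consonant) → [uː].
/j/ (word-final) is unaffected → [j].

[biːluːbuːj]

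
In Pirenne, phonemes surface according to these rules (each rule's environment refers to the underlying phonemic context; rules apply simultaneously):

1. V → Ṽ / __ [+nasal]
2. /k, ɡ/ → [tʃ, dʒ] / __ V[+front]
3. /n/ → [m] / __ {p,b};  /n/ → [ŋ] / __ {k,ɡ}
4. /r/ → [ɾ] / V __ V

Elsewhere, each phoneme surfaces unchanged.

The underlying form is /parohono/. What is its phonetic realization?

/a/ (between /p/ and /r/) is in the target of rule 1 but the environment (before a nasal consonant) is not met → [a].
/r/ — between /a/ and /o/, between two vowels — surfaces as [ɾ] (rule 4).
/o/ (between /r/ and /h/) fails the environment for rule 1, so it stays [o].
/o/ (between /h/ and /n/): before a nasal consonant, so rule 1 applies → [õ].
/n/ (between /o/ and /o/) is in the target of rule 3 but the environment (before a labial or velar stop) is not met → [n].
/o/ — word-final; rule 1 does not apply here → [o].

[paɾohõno]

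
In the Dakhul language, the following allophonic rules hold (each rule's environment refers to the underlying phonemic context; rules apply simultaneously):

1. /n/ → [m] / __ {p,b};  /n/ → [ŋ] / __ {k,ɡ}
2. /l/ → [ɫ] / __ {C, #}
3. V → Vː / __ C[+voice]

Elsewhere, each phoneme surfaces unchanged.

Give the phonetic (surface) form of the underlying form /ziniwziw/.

[ziːniːwziːw]

/z/ — not in any rule's target class → [z].
/i/ (between /z/ and /n/) occurs before a voiced consonant → [iː] by rule 3.
/n/ (between /i/ and /i/) is in the target of rule 1 but the environment (before a labial or velar stop) is not met → [n].
Rule 3 applies to /i/ (between /n/ and /w/: before a voiced consonant) → [iː].
/w/ stays [w].
/z/ (between /w/ and /i/): no rule targets it → [z].
/i/ — between /z/ and /w/, before a voiced consonant — surfaces as [iː] (rule 3).
/w/ (word-final) is unaffected → [w].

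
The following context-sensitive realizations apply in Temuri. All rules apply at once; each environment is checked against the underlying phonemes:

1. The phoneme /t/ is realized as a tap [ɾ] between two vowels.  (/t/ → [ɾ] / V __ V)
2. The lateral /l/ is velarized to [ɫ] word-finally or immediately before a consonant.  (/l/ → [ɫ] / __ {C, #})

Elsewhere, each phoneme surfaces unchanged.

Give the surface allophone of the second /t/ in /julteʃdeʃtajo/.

[t]

/t/ — between /ʃ/ and /a/; rule 1 does not apply here → [t].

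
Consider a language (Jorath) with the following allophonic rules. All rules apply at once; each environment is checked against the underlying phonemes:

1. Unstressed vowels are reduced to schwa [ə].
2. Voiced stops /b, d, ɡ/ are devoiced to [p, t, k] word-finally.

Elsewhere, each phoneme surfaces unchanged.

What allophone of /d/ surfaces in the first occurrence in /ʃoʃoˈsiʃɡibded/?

[d]

/d/ (between /b/ and /e/): rule 2 targets it, but not word-finally → unchanged [d].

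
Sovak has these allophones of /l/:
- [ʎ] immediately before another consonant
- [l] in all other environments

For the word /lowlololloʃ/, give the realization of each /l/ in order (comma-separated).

Occurrence 1 (position 1): no conditioning environment matches → elsewhere allophone [l].
Occurrence 2 (position 4): no conditioning environment matches → elsewhere allophone [l].
Occurrence 3 (position 6): no conditioning environment matches → elsewhere allophone [l].
Occurrence 4 (position 8): immediately before another consonant → [ʎ].
Occurrence 5 (position 9): no conditioning environment matches → elsewhere allophone [l].

[l], [l], [l], [ʎ], [l]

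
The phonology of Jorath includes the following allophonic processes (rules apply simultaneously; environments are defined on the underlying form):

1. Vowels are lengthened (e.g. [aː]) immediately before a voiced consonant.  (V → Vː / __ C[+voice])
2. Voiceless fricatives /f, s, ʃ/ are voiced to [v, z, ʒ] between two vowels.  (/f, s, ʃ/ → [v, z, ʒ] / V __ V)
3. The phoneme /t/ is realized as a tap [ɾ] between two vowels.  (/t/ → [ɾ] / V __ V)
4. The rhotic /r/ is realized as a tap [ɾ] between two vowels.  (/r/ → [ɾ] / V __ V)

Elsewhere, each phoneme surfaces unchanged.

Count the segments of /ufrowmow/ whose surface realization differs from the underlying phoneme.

2

Segments that undergo a rule: /o/ → [oː] (rule 1); /o/ → [oː] (rule 1).
All other segments surface unchanged.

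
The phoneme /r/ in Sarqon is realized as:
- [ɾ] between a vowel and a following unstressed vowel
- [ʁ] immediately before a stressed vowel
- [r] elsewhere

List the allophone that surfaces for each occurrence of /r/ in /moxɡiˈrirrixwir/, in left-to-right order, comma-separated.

Occurrence 1 (position 6): immediately before a stressed vowel → [ʁ].
Occurrence 2 (position 8): no conditioning environment matches → elsewhere allophone [r].
Occurrence 3 (position 9): no conditioning environment matches → elsewhere allophone [r].
Occurrence 4 (position 14): no conditioning environment matches → elsewhere allophone [r].

[ʁ], [r], [r], [r]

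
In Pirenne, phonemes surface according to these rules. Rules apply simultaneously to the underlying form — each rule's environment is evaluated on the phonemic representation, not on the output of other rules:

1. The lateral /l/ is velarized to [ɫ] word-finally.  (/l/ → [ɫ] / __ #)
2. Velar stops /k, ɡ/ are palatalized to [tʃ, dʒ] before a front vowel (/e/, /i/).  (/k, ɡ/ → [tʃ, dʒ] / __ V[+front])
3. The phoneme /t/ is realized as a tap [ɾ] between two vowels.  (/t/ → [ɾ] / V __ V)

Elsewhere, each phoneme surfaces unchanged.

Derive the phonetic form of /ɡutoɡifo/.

/ɡ/ (word-initial) is in the target of rule 2 but the environment (before a front vowel) is not met → [ɡ].
/u/ (between /ɡ/ and /t/) is unaffected → [u].
/t/ — between /u/ and /o/, between two vowels — surfaces as [ɾ] (rule 3).
/o/ — not in any rule's target class → [o].
Rule 2 applies to /ɡ/ (between /o/ and /i/: before a front vowel) → [dʒ].
/i/ stays [i].
/f/ — not in any rule's target class → [f].
/o/ (word-final): no rule targets it → [o].

[ɡuɾodʒifo]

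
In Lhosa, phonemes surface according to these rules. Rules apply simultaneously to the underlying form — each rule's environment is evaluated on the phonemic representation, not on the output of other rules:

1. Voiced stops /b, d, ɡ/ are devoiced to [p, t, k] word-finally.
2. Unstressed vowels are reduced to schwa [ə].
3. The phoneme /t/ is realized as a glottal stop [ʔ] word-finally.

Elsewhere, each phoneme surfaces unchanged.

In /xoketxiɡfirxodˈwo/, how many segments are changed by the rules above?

Segments that undergo a rule: /o/ → [ə] (rule 2); /e/ → [ə] (rule 2); /i/ → [ə] (rule 2); /i/ → [ə] (rule 2); /o/ → [ə] (rule 2).
All other segments surface unchanged.

5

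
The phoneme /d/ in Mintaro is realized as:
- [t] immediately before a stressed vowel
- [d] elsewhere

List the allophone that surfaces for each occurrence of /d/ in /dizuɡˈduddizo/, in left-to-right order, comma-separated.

[d], [t], [d], [d]

Occurrence 1 (position 1): no conditioning environment matches → elsewhere allophone [d].
Occurrence 2 (position 6): immediately before a stressed vowel → [t].
Occurrence 3 (position 8): no conditioning environment matches → elsewhere allophone [d].
Occurrence 4 (position 9): no conditioning environment matches → elsewhere allophone [d].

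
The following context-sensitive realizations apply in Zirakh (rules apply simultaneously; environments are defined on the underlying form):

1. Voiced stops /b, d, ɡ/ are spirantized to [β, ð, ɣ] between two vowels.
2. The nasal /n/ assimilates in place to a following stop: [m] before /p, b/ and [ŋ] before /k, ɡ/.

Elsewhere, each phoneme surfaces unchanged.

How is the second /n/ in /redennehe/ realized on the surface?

/n/ (between /n/ and /e/): rule 2 targets it, but not before a labial or velar stop → unchanged [n].

[n]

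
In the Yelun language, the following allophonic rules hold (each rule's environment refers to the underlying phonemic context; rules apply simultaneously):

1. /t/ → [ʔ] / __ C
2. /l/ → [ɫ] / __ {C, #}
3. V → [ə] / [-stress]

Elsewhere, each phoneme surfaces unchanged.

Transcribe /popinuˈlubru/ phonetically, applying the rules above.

/p/ stays [p].
/o/ (between /p/ and /p/) occurs in an unstressed syllable → [ə] by rule 3.
/p/ (between /o/ and /i/) is unaffected → [p].
Rule 3 applies to /i/ (between /p/ and /n/: in an unstressed syllable) → [ə].
/n/ (between /i/ and /u/) is unaffected → [n].
/u/ (between /n/ and /l/): in an unstressed syllable, so rule 3 applies → [ə].
/l/ (between /u/ and /u/) fails the environment for rule 2, so it stays [l].
/u/ (between /l/ and /b/) fails the environment for rule 3, so it stays [u].
/b/ (between /u/ and /r/): no rule targets it → [b].
/r/ (between /b/ and /u/): no rule targets it → [r].
Rule 3 applies to /u/ (word-final: in an unstressed syllable) → [ə].

[pəpənəˈlubrə]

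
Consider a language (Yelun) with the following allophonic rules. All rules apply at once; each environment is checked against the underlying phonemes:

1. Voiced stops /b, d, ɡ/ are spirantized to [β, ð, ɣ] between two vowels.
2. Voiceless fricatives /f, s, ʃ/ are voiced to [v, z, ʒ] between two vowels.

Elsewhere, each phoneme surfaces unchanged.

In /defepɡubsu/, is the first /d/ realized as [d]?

/d/ (word-initial) fails the environment for rule 1, so it stays [d].
The actual realization is [d], which matches [d].

Yes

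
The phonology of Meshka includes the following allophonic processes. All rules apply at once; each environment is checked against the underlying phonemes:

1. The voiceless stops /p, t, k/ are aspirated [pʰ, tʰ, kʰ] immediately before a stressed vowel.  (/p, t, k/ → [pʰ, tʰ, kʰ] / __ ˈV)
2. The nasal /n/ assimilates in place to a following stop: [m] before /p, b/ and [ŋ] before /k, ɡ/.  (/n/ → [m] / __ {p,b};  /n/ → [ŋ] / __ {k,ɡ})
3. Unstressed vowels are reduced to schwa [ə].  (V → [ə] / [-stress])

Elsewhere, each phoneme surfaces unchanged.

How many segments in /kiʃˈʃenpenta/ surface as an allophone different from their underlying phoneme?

Segments that undergo a rule: /i/ → [ə] (rule 3); /n/ → [m] (rule 2); /e/ → [ə] (rule 3); /a/ → [ə] (rule 3).
All other segments surface unchanged.

4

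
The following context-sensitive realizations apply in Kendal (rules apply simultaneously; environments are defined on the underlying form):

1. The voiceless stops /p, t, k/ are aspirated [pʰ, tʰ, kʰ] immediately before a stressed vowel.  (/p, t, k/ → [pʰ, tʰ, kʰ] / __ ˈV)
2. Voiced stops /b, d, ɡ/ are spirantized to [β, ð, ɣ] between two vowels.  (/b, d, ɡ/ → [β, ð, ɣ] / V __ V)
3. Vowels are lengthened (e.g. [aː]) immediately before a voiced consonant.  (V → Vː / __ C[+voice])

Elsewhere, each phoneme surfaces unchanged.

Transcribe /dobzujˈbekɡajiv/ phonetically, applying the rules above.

[doːbzuːjˈbekɡaːjiːv]

/d/ — word-initial; rule 2 does not apply here → [d].
/o/ — between /d/ and /b/, before a voiced consonant — surfaces as [oː] (rule 3).
/b/ (between /o/ and /z/): rule 2 targets it, but not between two vowels → unchanged [b].
/z/ stays [z].
Rule 3 applies to /u/ (between /z/ and /j/: before a voiced consonant) → [uː].
/j/ (between /u/ and /b/) is unaffected → [j].
/b/ (between /j/ and /e/) is in the target of rule 2 but the environment (between two vowels) is not met → [b].
/e/ (between /b/ and /k/) is in the target of rule 3 but the environment (before a voiced consonant) is not met → [e].
/k/ (between /e/ and /ɡ/) fails the environment for rule 1, so it stays [k].
/ɡ/ (between /k/ and /a/) is in the target of rule 2 but the environment (between two vowels) is not met → [ɡ].
/a/ (between /ɡ/ and /j/) occurs before a voiced consonant → [aː] by rule 3.
/j/ stays [j].
/i/ meets the environment for rule 3 (before a voiced consonant) → [iː].
/v/ (word-final) is unaffected → [v].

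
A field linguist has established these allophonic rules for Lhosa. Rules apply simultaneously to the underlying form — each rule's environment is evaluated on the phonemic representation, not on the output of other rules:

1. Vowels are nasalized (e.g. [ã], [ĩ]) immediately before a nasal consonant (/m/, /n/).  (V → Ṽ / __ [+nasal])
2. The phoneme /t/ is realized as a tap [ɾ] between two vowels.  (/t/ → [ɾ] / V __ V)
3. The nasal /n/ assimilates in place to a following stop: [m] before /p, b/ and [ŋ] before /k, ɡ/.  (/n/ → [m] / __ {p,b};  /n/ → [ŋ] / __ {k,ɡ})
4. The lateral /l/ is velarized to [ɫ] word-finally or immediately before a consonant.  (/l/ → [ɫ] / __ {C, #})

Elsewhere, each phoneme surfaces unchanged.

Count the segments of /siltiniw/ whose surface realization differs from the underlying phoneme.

Segments that undergo a rule: /l/ → [ɫ] (rule 4); /i/ → [ĩ] (rule 1).
All other segments surface unchanged.

2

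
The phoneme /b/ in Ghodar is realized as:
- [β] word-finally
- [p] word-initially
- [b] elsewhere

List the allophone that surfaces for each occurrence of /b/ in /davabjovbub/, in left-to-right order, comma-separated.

[b], [b], [β]

Occurrence 1 (position 5): no conditioning environment matches → elsewhere allophone [b].
Occurrence 2 (position 9): no conditioning environment matches → elsewhere allophone [b].
Occurrence 3 (position 11): word-finally → [β].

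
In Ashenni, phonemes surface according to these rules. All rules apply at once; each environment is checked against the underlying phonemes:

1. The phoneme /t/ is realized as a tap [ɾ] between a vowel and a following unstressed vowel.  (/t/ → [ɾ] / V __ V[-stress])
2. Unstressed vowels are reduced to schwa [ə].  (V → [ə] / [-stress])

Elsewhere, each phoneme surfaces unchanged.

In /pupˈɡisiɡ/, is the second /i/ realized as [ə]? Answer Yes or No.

/i/ meets the environment for rule 2 (in an unstressed syllable) → [ə].
The actual realization is [ə], which matches [ə].

Yes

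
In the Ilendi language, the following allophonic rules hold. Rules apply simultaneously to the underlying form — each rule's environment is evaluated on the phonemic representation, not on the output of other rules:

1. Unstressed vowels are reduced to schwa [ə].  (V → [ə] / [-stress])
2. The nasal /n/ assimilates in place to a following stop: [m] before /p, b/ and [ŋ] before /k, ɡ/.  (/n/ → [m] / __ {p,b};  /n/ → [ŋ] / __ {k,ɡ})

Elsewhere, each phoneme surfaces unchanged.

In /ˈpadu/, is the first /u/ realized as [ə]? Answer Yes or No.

/u/ (word-final) occurs in an unstressed syllable → [ə] by rule 1.
The actual realization is [ə], which matches [ə].

Yes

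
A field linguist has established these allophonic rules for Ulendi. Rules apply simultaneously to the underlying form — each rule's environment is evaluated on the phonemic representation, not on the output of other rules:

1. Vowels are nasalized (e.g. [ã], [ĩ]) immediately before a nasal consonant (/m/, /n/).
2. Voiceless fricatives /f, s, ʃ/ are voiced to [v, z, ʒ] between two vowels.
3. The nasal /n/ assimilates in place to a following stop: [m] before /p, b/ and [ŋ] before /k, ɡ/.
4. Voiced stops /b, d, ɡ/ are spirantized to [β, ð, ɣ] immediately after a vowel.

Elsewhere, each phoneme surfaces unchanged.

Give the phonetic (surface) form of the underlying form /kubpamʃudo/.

[kuβpãmʃuðo]

/k/ — not in any rule's target class → [k].
/u/ (between /k/ and /b/): rule 1 targets it, but not before a nasal consonant → unchanged [u].
Rule 4 applies to /b/ (between /u/ and /p/: immediately after a vowel) → [β].
/p/ stays [p].
/a/ (between /p/ and /m/): before a nasal consonant, so rule 1 applies → [ã].
/m/ stays [m].
/ʃ/ (between /m/ and /u/): rule 2 targets it, but not between two vowels → unchanged [ʃ].
/u/ (between /ʃ/ and /d/): rule 1 targets it, but not before a nasal consonant → unchanged [u].
/d/ (between /u/ and /o/) occurs immediately after a vowel → [ð] by rule 4.
/o/ (word-final) fails the environment for rule 1, so it stays [o].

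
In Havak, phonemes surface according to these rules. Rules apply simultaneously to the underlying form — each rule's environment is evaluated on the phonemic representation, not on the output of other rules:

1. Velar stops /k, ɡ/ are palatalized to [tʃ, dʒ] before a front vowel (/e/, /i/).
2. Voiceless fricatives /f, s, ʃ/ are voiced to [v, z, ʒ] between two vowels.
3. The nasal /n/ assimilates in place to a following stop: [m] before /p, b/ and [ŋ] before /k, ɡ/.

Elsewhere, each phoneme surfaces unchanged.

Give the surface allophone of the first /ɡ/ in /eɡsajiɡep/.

[ɡ]

/ɡ/ — between /e/ and /s/; rule 1 does not apply here → [ɡ].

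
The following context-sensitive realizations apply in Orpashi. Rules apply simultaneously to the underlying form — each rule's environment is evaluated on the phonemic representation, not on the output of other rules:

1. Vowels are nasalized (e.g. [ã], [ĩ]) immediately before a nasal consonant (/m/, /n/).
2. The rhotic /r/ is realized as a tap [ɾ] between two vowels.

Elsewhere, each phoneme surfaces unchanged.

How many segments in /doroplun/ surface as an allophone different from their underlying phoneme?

2

Segments that undergo a rule: /r/ → [ɾ] (rule 2); /u/ → [ũ] (rule 1).
All other segments surface unchanged.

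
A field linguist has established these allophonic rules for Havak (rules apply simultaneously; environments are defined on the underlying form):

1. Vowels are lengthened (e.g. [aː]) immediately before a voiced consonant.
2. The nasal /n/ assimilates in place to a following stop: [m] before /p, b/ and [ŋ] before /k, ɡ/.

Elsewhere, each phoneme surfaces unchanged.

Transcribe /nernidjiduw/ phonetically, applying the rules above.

[neːrniːdjiːduːw]

/n/ (word-initial) is in the target of rule 2 but the environment (before a labial or velar stop) is not met → [n].
Rule 1 applies to /e/ (between /n/ and /r/: before a voiced consonant) → [eː].
/r/ — not in any rule's target class → [r].
/n/ (between /r/ and /i/) is in the target of rule 2 but the environment (before a labial or velar stop) is not met → [n].
/i/ (between /n/ and /d/): before a voiced consonant, so rule 1 applies → [iː].
/d/ (between /i/ and /j/): no rule targets it → [d].
/j/ — not in any rule's target class → [j].
/i/ meets the environment for rule 1 (before a voiced consonant) → [iː].
/d/ (between /i/ and /u/): no rule targets it → [d].
/u/ (between /d/ and /w/): before a voiced consonant, so rule 1 applies → [uː].
/w/ (word-final) is unaffected → [w].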